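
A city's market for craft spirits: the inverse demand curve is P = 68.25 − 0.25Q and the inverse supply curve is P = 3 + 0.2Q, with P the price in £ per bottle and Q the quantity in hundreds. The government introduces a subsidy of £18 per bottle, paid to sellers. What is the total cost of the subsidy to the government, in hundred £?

Government outlay = £3330 hundred.

Rewrite in direct form: Qd = 273 − 4P and Qs = 5P − 15.
Without the subsidy, 273 − 4P = 5P − 15 gives 9P = 288, so P* = £32 and Q* = 145.
With a per-unit subsidy paid to sellers, each receives P + 18 per unit sold, so supply becomes Qs = 5(P + 18) − 15.
Solving gives Q = 185 with consumers paying £22 and sellers receiving £40 (the £18 wedge).
Outlay = t · Q = 18 · 185 = £3330.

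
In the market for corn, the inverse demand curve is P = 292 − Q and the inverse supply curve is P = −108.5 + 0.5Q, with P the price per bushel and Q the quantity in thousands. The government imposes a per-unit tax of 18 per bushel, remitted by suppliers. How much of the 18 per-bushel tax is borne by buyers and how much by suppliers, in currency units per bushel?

Buyers bear 12 per bushel; suppliers bear 6 per bushel.

Inverting to Q(P) form: Qd = 292 − P; Qs = 2P + 217.
Before the tax: set 292 − P = 2P + 217 → P* = 25, Q* = 267.
With the tax collected from suppliers, supply shifts: Qs = 2(P − 18) + 217.
Solving gives Q = 255 with buyers paying 37 and suppliers receiving 19 (the 18 wedge).
Burden on buyers: 12; on suppliers: 6. (They sum to 18.)
The less price-elastic side of the market bears the larger share of a per-unit tax.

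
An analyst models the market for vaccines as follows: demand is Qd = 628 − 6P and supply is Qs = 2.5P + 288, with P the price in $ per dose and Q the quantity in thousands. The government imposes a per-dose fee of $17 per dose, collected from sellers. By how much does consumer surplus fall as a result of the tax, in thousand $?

Consumer surplus falls by $1865 thousand.

Without the tax, 628 − 6P = 2.5P + 288 gives 8.5P = 340, so P* = $40 and Q* = 388.
With the tax collected from sellers, supply shifts: Qs = 2.5(P − 17) + 288.
Solving gives Q = 358 with consumers paying $45 and sellers receiving $28 (the $17 wedge).
ΔCS is the trapezoid between Q = 358 and Q = 388 of height $5: ½ · (388 + 358) · 5 = $1865.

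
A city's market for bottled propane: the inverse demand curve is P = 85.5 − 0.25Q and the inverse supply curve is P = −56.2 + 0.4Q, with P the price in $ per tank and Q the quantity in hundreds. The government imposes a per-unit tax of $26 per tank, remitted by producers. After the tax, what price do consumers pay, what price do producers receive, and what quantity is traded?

Consumers pay $41; producers receive $15; quantity = 178.

Inverting to Q(P) form: Qd = 342 − 4P; Qs = 2.5P + 140.5.
Without the tax, 342 − 4P = 2.5P + 140.5 gives 6.5P = 201.5, so P* = $31 and Q* = 218.
With the tax collected from producers, supply shifts: Qs = 2.5(P − 26) + 140.5.
Solving gives Q = 178 with consumers paying $41 and producers receiving $15 (the $26 wedge).
The less price-elastic side of the market bears the larger share of a per-unit tax.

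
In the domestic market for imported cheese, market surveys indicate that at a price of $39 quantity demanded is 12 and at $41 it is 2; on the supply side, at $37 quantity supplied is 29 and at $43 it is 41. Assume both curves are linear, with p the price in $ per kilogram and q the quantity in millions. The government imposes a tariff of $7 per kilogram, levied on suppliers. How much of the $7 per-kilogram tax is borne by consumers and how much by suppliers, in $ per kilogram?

Consumers bear $2 per kilogram; suppliers bear $5 per kilogram.

Demand slope: (2 − 12)/(41 − 39) = -5, so qd = 207 − 5p.
Supply slope: (41 − 29)/(43 − 37) = 2, so qs = 2p − 45.
Without the tax, 207 − 5p = 2p − 45 gives 7p = 252, so p* = $36 and q* = 27.
With the tax collected from suppliers, supply shifts: qs = 2(p − 7) − 45.
Solving gives q = 17 with consumers paying $38 and suppliers receiving $31 (the $7 wedge).
Burden on consumers: $2; on suppliers: $5. (They sum to $7.)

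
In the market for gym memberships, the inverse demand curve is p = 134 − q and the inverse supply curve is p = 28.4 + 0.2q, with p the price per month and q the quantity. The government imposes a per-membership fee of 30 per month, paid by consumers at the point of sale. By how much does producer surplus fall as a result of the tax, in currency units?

Rewrite in direct form: qd = 134 − p and qs = 5p − 142.
Before the tax: set 134 − p = 5p − 142 → p* = 46, q* = 88.
With the tax collected from consumers, demand (in seller-price terms) shifts: qd = 134 − (p + 30).
Solving gives q = 63 with consumers paying 71 and producers receiving 41 (the 30 wedge).
ΔPS is the trapezoid between Q = 63 and Q = 88 of height 5: ½ · (88 + 63) · 5 = 377.5.

Producer surplus falls by 377.5.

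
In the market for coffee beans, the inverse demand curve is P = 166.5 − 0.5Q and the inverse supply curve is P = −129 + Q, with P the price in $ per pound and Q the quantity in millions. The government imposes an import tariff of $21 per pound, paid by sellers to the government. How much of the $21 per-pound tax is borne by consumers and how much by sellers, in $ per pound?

Consumers bear $7 per pound; sellers bear $14 per pound.

Inverting to Q(P) form: Qd = 333 − 2P; Qs = P + 129.
Before the tax: set 333 − 2P = P + 129 → P* = $68, Q* = 197.
With the tax collected from sellers, supply shifts: Qs = (P − 21) + 129.
Solving gives Q = 183 with consumers paying $75 and sellers receiving $54 (the $21 wedge).
Burden on consumers: $7; on sellers: $14. (They sum to $21.)
The less price-elastic side of the market bears the larger share of a per-unit tax.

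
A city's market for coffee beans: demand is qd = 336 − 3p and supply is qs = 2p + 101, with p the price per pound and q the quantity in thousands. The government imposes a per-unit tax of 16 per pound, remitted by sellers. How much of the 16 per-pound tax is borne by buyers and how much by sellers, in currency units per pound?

Buyers bear 6.4 per pound; sellers bear 9.6 per pound.

Without the tax, 336 − 3p = 2p + 101 gives 5p = 235, so p* = 47 and q* = 195.
With the tax collected from sellers, supply shifts: qs = 2(p − 16) + 101.
Solving gives q = 175.8 with buyers paying 53.4 and sellers receiving 37.4 (the 16 wedge).
Burden on buyers: 6.4; on sellers: 9.6. (They sum to 16.)
The less price-elastic side of the market bears the larger share of a per-unit tax.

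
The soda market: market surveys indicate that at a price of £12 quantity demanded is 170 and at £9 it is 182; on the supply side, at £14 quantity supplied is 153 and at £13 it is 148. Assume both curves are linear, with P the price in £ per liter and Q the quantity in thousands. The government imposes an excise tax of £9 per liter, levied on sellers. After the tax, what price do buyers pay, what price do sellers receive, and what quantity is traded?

Demand slope: (182 − 170)/(9 − 12) = -4, so Qd = 218 − 4P.
Supply slope: (148 − 153)/(13 − 14) = 5, so Qs = 5P + 83.
Before the tax: set 218 − 4P = 5P + 83 → P* = £15, Q* = 158.
With the tax collected from sellers, supply shifts: Qs = 5(P − 9) + 83.
New equilibrium: buyers pay £20, sellers receive £11, Q = 138. (Wedge: Pb − Ps = 9.)
The less price-elastic side of the market bears the larger share of a per-unit tax.

Buyers pay £20; sellers receive £11; quantity = 138.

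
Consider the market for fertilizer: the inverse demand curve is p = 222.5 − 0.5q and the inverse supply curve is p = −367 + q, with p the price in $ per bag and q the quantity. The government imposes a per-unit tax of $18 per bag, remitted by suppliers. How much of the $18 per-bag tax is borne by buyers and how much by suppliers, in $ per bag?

Rewrite in direct form: qd = 445 − 2p and qs = p + 367.
Before the tax: set 445 − 2p = p + 367 → p* = $26, q* = 393.
With the tax collected from suppliers, supply shifts: qs = (p − 18) + 367.
New equilibrium: buyers pay $32, suppliers receive $14, q = 381. (Wedge: pb − ps = 18.)
Burden on buyers: $6; on suppliers: $12. (They sum to $18.)

Buyers bear $6 per bag; suppliers bear $12 per bag.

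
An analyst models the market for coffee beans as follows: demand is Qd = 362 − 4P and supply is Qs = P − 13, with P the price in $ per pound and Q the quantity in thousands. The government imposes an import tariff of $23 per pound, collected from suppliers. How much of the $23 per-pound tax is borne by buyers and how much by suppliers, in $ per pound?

Buyers bear $4.6 per pound; suppliers bear $18.4 per pound.

Before the tax: set 362 − 4P = P − 13 → P* = $75, Q* = 62.
With the tax collected from suppliers, supply shifts: Qs = (P − 23) − 13.
New equilibrium: buyers pay $79.6, suppliers receive $56.6, Q = 43.6. (Wedge: Pb − Ps = 23.)
Burden on buyers: $4.6; on suppliers: $18.4. (They sum to $23.)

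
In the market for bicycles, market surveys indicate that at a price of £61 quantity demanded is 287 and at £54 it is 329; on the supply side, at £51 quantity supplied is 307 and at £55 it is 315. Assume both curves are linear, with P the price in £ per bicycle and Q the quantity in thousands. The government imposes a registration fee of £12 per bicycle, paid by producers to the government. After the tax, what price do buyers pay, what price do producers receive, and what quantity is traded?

Buyers pay £59; producers receive £47; quantity = 299.

Demand slope: (329 − 287)/(54 − 61) = -6, so Qd = 653 − 6P.
Supply slope: (315 − 307)/(55 − 51) = 2, so Qs = 2P + 205.
Without the tax, 653 − 6P = 2P + 205 gives 8P = 448, so P* = £56 and Q* = 317.
With the tax collected from producers, supply shifts: Qs = 2(P − 12) + 205.
New equilibrium: buyers pay £59, producers receive £47, Q = 299. (Wedge: Pb − Ps = 12.)
The less price-elastic side of the market bears the larger share of a per-unit tax.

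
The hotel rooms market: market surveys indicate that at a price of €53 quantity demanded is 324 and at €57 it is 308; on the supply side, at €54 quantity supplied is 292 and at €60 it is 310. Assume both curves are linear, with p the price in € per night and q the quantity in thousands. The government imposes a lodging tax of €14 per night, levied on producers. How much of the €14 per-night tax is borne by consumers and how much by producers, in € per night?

Demand slope: (308 − 324)/(57 − 53) = -4, so qd = 536 − 4p.
Supply slope: (310 − 292)/(60 − 54) = 3, so qs = 3p + 130.
Without the tax, 536 − 4p = 3p + 130 gives 7p = 406, so p* = €58 and q* = 304.
With the tax collected from producers, supply shifts: qs = 3(p − 14) + 130.
New equilibrium: consumers pay €64, producers receive €50, q = 280. (Wedge: pb − ps = 14.)
Burden on consumers: €6; on producers: €8. (They sum to €14.)

Consumers bear €6 per night; producers bear €8 per night.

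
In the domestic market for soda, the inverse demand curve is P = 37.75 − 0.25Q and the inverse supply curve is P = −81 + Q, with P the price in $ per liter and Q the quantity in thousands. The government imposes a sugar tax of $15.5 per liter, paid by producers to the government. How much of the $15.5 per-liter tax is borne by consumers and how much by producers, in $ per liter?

Inverting to Q(P) form: Qd = 151 − 4P; Qs = P + 81.
Before the tax: set 151 − 4P = P + 81 → P* = $14, Q* = 95.
With the tax collected from producers, supply shifts: Qs = (P − 15.5) + 81.
New equilibrium: consumers pay $17.1, producers receive $1.6, Q = 82.6. (Wedge: Pb − Ps = 15.5.)
Burden on consumers: $3.1; on producers: $12.4. (They sum to $15.5.)
The less price-elastic side of the market bears the larger share of a per-unit tax.

Consumers bear $3.1 per liter; producers bear $12.4 per liter.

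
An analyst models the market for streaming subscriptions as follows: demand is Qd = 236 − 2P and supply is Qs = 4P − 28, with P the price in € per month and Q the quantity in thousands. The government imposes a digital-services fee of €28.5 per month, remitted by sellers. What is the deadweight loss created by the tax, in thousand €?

Deadweight loss = €541.5 thousand.

Before the tax: set 236 − 2P = 4P − 28 → P* = €44, Q* = 148.
With the tax collected from sellers, supply shifts: Qs = 4(P − 28.5) − 28.
Solving gives Q = 110 with buyers paying €63 and sellers receiving €34.5 (the €28.5 wedge).
Quantity falls by |ΔQ| = |148 − 110| = 38.
DWL = ½ · t · |ΔQ| = ½ · 28.5 · 38 = €541.5.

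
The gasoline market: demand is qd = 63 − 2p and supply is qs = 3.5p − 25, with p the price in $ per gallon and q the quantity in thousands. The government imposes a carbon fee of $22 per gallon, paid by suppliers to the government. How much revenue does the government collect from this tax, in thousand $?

Before the tax: set 63 − 2p = 3.5p − 25 → p* = $16, q* = 31.
With the tax collected from suppliers, supply shifts: qs = 3.5(p − 22) − 25.
Solving gives q = 3 with buyers paying $30 and suppliers receiving $8 (the $22 wedge).
Revenue = t · Q = 22 · 3 = $66.

Tax revenue = $66 thousand.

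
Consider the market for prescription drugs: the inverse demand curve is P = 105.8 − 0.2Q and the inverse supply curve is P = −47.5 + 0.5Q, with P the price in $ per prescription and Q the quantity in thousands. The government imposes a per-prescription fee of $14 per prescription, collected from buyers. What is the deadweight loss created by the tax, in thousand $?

Inverting to Q(P) form: Qd = 529 − 5P; Qs = 2P + 95.
Without the tax, 529 − 5P = 2P + 95 gives 7P = 434, so P* = $62 and Q* = 219.
With the tax collected from buyers, demand (in seller-price terms) shifts: Qd = 529 − 5(P + 14).
New equilibrium: buyers pay $66, suppliers receive $52, Q = 199. (Wedge: Pb − Ps = 14.)
Quantity falls by |ΔQ| = |219 − 199| = 20.
DWL = ½ · t · |ΔQ| = ½ · 14 · 20 = $140.

Deadweight loss = $140 thousand.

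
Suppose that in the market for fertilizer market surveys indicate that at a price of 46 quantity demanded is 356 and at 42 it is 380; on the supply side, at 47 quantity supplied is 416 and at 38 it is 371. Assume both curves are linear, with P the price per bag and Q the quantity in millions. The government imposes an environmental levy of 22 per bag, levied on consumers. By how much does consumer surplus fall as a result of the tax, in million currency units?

Demand slope: (380 − 356)/(42 − 46) = -6, so Qd = 632 − 6P.
Supply slope: (371 − 416)/(38 − 47) = 5, so Qs = 5P + 181.
Without the tax, 632 − 6P = 5P + 181 gives 11P = 451, so P* = 41 and Q* = 386.
With the tax collected from consumers, demand (in seller-price terms) shifts: Qd = 632 − 6(P + 22).
Solving gives Q = 326 with consumers paying 51 and sellers receiving 29 (the 22 wedge).
ΔCS is the trapezoid between Q = 326 and Q = 386 of height 10: ½ · (386 + 326) · 10 = 3560.

Consumer surplus falls by 3560 million.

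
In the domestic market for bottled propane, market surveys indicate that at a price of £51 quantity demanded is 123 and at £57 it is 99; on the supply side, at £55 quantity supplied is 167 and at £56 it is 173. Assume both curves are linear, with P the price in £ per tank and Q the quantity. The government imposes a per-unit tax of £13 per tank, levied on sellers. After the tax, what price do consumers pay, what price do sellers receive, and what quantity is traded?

Demand slope: (99 − 123)/(57 − 51) = -4, so Qd = 327 − 4P.
Supply slope: (173 − 167)/(56 − 55) = 6, so Qs = 6P − 163.
Without the tax, 327 − 4P = 6P − 163 gives 10P = 490, so P* = £49 and Q* = 131.
With the tax collected from sellers, supply shifts: Qs = 6(P − 13) − 163.
New equilibrium: consumers pay £56.8, sellers receive £43.8, Q = 99.8. (Wedge: Pb − Ps = 13.)
The less price-elastic side of the market bears the larger share of a per-unit tax.

Consumers pay £56.8; sellers receive £43.8; quantity = 99.8.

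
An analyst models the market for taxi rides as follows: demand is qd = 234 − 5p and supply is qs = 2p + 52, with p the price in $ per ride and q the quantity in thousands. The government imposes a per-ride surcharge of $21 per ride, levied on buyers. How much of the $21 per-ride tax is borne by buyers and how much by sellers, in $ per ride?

Without the tax, 234 − 5p = 2p + 52 gives 7p = 182, so p* = $26 and q* = 104.
With the tax collected from buyers, demand (in seller-price terms) shifts: qd = 234 − 5(p + 21).
Solving gives q = 74 with buyers paying $32 and sellers receiving $11 (the $21 wedge).
Burden on buyers: $6; on sellers: $15. (They sum to $21.)

Buyers bear $6 per ride; sellers bear $15 per ride.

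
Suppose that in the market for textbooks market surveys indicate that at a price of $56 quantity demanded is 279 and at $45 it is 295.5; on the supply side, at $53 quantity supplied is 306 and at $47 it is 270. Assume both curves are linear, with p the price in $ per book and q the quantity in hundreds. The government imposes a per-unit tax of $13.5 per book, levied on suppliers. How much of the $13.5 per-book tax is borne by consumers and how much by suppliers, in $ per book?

Consumers bear $10.8 per book; suppliers bear $2.7 per book.

Demand slope: (295.5 − 279)/(45 − 56) = -1.5, so qd = 363 − 1.5p.
Supply slope: (270 − 306)/(47 − 53) = 6, so qs = 6p − 12.
Without the tax, 363 − 1.5p = 6p − 12 gives 7.5p = 375, so p* = $50 and q* = 288.
With the tax collected from suppliers, supply shifts: qs = 6(p − 13.5) − 12.
Solving gives q = 271.8 with consumers paying $60.8 and suppliers receiving $47.3 (the $13.5 wedge).
Burden on consumers: $10.8; on suppliers: $2.7. (They sum to $13.5.)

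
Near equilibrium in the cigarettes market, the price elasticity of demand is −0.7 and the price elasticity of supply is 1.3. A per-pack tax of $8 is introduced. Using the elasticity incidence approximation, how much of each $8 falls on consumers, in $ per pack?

Consumers bear ≈ $5.2 per pack.

Incidence ratio: consumers' share ≈ εs / (εs + |εd|) = 1.3 / (1.3 + 0.7) = 0.65.
So consumers bear ≈ 0.65 × $8 = $5.2; sellers bear $2.8.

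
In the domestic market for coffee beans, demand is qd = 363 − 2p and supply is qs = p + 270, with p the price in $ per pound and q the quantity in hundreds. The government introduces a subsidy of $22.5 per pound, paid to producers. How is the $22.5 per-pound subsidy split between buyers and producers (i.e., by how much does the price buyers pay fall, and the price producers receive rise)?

Buyers gain $7.5 per pound; producers gain $15 per pound.

Without the subsidy, 363 − 2p = p + 270 gives 3p = 93, so p* = $31 and q* = 301.
With a per-unit subsidy paid to producers, each receives p + 22.5 per unit sold, so supply becomes qs = (p + 22.5) + 270.
Solving gives q = 316 with buyers paying $23.5 and producers receiving $46 (the $22.5 wedge).
Gain to buyers: $7.5; to producers: $15. (They sum to $22.5.)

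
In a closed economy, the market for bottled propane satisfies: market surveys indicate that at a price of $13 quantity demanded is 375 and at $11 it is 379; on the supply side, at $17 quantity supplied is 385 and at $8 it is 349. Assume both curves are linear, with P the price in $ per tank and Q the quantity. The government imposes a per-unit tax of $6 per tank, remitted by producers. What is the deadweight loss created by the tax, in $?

Demand slope: (379 − 375)/(11 − 13) = -2, so Qd = 401 − 2P.
Supply slope: (349 − 385)/(8 − 17) = 4, so Qs = 4P + 317.
Without the tax, 401 − 2P = 4P + 317 gives 6P = 84, so P* = $14 and Q* = 373.
With the tax collected from producers, supply shifts: Qs = 4(P − 6) + 317.
New equilibrium: consumers pay $18, producers receive $12, Q = 365. (Wedge: Pb − Ps = 6.)
Quantity falls by |ΔQ| = |373 − 365| = 8.
DWL = ½ · t · |ΔQ| = ½ · 6 · 8 = $24.

Deadweight loss = $24.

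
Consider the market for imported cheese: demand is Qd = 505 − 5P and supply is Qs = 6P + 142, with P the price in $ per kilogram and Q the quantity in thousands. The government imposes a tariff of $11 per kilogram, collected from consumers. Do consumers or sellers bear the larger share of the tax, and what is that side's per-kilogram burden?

Consumers bear the larger share: $6 per kilogram.

Before the tax: set 505 − 5P = 6P + 142 → P* = $33, Q* = 340.
With the tax collected from consumers, demand (in seller-price terms) shifts: Qd = 505 − 5(P + 11).
Solving gives Q = 310 with consumers paying $39 and sellers receiving $28 (the $11 wedge).
Per-kilogram burden: consumers $6, sellers $5.
Consumers take the larger share because demand is less price-elastic here (demand slope 5 vs supply slope 6).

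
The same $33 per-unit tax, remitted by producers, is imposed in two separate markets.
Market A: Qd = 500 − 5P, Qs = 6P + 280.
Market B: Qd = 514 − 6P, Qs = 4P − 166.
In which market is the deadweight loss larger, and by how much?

Market A, by $178.2.

Market A: pre-tax P* = $20, Q* = 400; post-tax Q = 310; deadweight loss = $1485.
Market B: pre-tax P* = $68, Q* = 106; post-tax Q = 26.8; deadweight loss = $1306.8.
Difference: $1485 vs $1306.8 → market A is larger by $178.2.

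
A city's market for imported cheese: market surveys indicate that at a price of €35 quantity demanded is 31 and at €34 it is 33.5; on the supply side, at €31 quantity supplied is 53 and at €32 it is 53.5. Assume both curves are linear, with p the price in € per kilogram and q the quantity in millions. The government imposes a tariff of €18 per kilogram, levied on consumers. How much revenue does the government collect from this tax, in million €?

Tax revenue = €783 million.

Demand slope: (33.5 − 31)/(34 − 35) = -2.5, so qd = 118.5 − 2.5p.
Supply slope: (53.5 − 53)/(32 − 31) = 0.5, so qs = 0.5p + 37.5.
Without the tax, 118.5 − 2.5p = 0.5p + 37.5 gives 3p = 81, so p* = €27 and q* = 51.
With the tax collected from consumers, demand (in seller-price terms) shifts: qd = 118.5 − 2.5(p + 18).
New equilibrium: consumers pay €30, sellers receive €12, q = 43.5. (Wedge: pb − ps = 18.)
Revenue = t · Q = 18 · 43.5 = €783.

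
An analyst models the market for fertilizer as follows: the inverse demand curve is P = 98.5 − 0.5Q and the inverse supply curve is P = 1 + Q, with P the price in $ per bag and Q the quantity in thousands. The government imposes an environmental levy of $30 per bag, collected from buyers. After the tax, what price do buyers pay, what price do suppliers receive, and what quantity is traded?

Rewrite in direct form: Qd = 197 − 2P and Qs = P − 1.
Without the tax, 197 − 2P = P − 1 gives 3P = 198, so P* = $66 and Q* = 65.
With the tax collected from buyers, demand (in seller-price terms) shifts: Qd = 197 − 2(P + 30).
Solving gives Q = 45 with buyers paying $76 and suppliers receiving $46 (the $30 wedge).

Buyers pay $76; suppliers receive $46; quantity = 45.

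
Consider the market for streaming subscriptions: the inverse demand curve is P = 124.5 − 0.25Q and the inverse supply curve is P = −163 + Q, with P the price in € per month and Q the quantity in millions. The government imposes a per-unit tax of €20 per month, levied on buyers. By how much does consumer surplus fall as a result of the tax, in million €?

Consumer surplus falls by €888 million.

Rewrite in direct form: Qd = 498 − 4P and Qs = P + 163.
Before the tax: set 498 − 4P = P + 163 → P* = €67, Q* = 230.
With the tax collected from buyers, demand (in seller-price terms) shifts: Qd = 498 − 4(P + 20).
New equilibrium: buyers pay €71, sellers receive €51, Q = 214. (Wedge: Pb − Ps = 20.)
ΔCS is the trapezoid between Q = 214 and Q = 230 of height €4: ½ · (230 + 214) · 4 = €888.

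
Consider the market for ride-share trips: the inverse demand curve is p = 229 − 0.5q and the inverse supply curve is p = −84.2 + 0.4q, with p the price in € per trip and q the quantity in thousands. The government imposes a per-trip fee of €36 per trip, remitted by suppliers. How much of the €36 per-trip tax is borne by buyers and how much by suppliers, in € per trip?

Inverting to q(p) form: qd = 458 − 2p; qs = 2.5p + 210.5.
Before the tax: set 458 − 2p = 2.5p + 210.5 → p* = €55, q* = 348.
With the tax collected from suppliers, supply shifts: qs = 2.5(p − 36) + 210.5.
Solving gives q = 308 with buyers paying €75 and suppliers receiving €39 (the €36 wedge).
Burden on buyers: €20; on suppliers: €16. (They sum to €36.)
The less price-elastic side of the market bears the larger share of a per-unit tax.

Buyers bear €20 per trip; suppliers bear €16 per trip.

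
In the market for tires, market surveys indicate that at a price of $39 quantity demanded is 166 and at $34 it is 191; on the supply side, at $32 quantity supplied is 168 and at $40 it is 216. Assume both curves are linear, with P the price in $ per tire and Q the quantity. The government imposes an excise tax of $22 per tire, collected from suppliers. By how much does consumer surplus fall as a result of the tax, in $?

Consumer surplus falls by $1872.

Demand slope: (191 − 166)/(34 − 39) = -5, so Qd = 361 − 5P.
Supply slope: (216 − 168)/(40 − 32) = 6, so Qs = 6P − 24.
Before the tax: set 361 − 5P = 6P − 24 → P* = $35, Q* = 186.
With the tax collected from suppliers, supply shifts: Qs = 6(P − 22) − 24.
Solving gives Q = 126 with buyers paying $47 and suppliers receiving $25 (the $22 wedge).
ΔCS is the trapezoid between Q = 126 and Q = 186 of height $12: ½ · (186 + 126) · 12 = $1872.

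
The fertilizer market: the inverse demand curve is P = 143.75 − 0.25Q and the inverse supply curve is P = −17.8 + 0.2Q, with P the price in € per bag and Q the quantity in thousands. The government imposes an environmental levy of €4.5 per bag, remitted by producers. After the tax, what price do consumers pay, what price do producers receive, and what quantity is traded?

Inverting to Q(P) form: Qd = 575 − 4P; Qs = 5P + 89.
Before the tax: set 575 − 4P = 5P + 89 → P* = €54, Q* = 359.
With the tax collected from producers, supply shifts: Qs = 5(P − 4.5) + 89.
New equilibrium: consumers pay €56.5, producers receive €52, Q = 349. (Wedge: Pb − Ps = 4.5.)

Consumers pay €56.5; producers receive €52; quantity = 349.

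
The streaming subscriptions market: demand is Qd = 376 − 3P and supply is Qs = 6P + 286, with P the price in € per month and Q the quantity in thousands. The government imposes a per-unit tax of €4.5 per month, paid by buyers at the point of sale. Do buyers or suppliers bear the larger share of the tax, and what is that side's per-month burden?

Buyers bear the larger share: €3 per month.

Without the tax, 376 − 3P = 6P + 286 gives 9P = 90, so P* = €10 and Q* = 346.
With the tax collected from buyers, demand (in seller-price terms) shifts: Qd = 376 − 3(P + 4.5).
New equilibrium: buyers pay €13, suppliers receive €8.5, Q = 337. (Wedge: Pb − Ps = 4.5.)
Per-month burden: buyers €3, suppliers €1.5.
Buyers take the larger share because demand is less price-elastic here (demand slope 3 vs supply slope 6).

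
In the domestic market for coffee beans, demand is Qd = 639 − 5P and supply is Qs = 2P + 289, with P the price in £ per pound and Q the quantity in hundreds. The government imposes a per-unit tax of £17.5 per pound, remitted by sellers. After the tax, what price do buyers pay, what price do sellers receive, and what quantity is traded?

Without the tax, 639 − 5P = 2P + 289 gives 7P = 350, so P* = £50 and Q* = 389.
With the tax collected from sellers, supply shifts: Qs = 2(P − 17.5) + 289.
New equilibrium: buyers pay £55, sellers receive £37.5, Q = 364. (Wedge: Pb − Ps = 17.5.)

Buyers pay £55; sellers receive £37.5; quantity = 364.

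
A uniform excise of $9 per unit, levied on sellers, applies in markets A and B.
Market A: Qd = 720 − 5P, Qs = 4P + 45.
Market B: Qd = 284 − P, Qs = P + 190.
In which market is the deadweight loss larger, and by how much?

Market A: pre-tax P* = $75, Q* = 345; post-tax Q = 325; deadweight loss = $90.
Market B: pre-tax P* = $47, Q* = 237; post-tax Q = 232.5; deadweight loss = $20.25.
Difference: $90 vs $20.25 → market A is larger by $69.75.

Market A, by $69.75.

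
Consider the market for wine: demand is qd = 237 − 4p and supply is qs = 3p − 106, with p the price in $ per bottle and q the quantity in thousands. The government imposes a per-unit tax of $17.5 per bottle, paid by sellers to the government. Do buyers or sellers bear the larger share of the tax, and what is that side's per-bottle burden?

Sellers bear the larger share: $10 per bottle.

Without the tax, 237 − 4p = 3p − 106 gives 7p = 343, so p* = $49 and q* = 41.
With the tax collected from sellers, supply shifts: qs = 3(p − 17.5) − 106.
Solving gives q = 11 with buyers paying $56.5 and sellers receiving $39 (the $17.5 wedge).
Per-bottle burden: buyers $7.5, sellers $10.
Sellers take the larger share because supply is less price-elastic here (demand slope 4 vs supply slope 3).
The less price-elastic side of the market bears the larger share of a per-unit tax.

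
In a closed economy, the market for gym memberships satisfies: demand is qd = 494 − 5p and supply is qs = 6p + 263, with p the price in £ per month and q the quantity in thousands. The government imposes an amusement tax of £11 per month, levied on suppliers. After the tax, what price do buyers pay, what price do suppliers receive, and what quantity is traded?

Buyers pay £27; suppliers receive £16; quantity = 359.

Before the tax: set 494 − 5p = 6p + 263 → p* = £21, q* = 389.
With the tax collected from suppliers, supply shifts: qs = 6(p − 11) + 263.
Solving gives q = 359 with buyers paying £27 and suppliers receiving £16 (the £11 wedge).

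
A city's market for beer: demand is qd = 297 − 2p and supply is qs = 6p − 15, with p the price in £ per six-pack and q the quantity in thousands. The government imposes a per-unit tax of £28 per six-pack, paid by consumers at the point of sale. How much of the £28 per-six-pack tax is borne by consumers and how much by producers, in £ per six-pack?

Consumers bear £21 per six-pack; producers bear £7 per six-pack.

Without the tax, 297 − 2p = 6p − 15 gives 8p = 312, so p* = £39 and q* = 219.
With the tax collected from consumers, demand (in seller-price terms) shifts: qd = 297 − 2(p + 28).
Solving gives q = 177 with consumers paying £60 and producers receiving £32 (the £28 wedge).
Burden on consumers: £21; on producers: £7. (They sum to £28.)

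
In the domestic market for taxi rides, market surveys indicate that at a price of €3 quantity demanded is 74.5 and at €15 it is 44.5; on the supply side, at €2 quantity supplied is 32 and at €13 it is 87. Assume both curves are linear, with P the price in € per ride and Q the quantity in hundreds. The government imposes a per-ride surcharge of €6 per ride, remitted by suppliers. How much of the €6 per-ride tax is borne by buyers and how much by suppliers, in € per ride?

Buyers bear €4 per ride; suppliers bear €2 per ride.

Demand slope: (44.5 − 74.5)/(15 − 3) = -2.5, so Qd = 82 − 2.5P.
Supply slope: (87 − 32)/(13 − 2) = 5, so Qs = 5P + 22.
Without the tax, 82 − 2.5P = 5P + 22 gives 7.5P = 60, so P* = €8 and Q* = 62.
With the tax collected from suppliers, supply shifts: Qs = 5(P − 6) + 22.
Solving gives Q = 52 with buyers paying €12 and suppliers receiving €6 (the €6 wedge).
Burden on buyers: €4; on suppliers: €2. (They sum to €6.)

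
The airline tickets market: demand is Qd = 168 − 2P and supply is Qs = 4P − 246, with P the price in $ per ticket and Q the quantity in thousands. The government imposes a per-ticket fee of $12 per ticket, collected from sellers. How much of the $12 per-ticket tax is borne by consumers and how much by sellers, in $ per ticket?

Before the tax: set 168 − 2P = 4P − 246 → P* = $69, Q* = 30.
With the tax collected from sellers, supply shifts: Qs = 4(P − 12) − 246.
New equilibrium: consumers pay $77, sellers receive $65, Q = 14. (Wedge: Pb − Ps = 12.)
Burden on consumers: $8; on sellers: $4. (They sum to $12.)
The less price-elastic side of the market bears the larger share of a per-unit tax.

Consumers bear $8 per ticket; sellers bear $4 per ticket.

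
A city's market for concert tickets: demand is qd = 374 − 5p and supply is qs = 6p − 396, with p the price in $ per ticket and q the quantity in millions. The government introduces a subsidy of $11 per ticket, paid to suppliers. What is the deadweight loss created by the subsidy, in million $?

Deadweight loss = $165 million.

Without the subsidy, 374 − 5p = 6p − 396 gives 11p = 770, so p* = $70 and q* = 24.
With a per-unit subsidy paid to suppliers, each receives p + 11 per unit sold, so supply becomes qs = 6(p + 11) − 396.
New equilibrium: consumers pay $64, suppliers receive $75, q = 54. (Wedge: pb − ps = −11.)
Quantity rises by |ΔQ| = |24 − 54| = 30.
DWL = ½ · t · |ΔQ| = ½ · 11 · 30 = $165.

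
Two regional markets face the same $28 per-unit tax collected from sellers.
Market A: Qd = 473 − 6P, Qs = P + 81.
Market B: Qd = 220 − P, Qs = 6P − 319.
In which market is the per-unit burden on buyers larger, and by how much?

Market B, by $20.

Market A: pre-tax P* = $56, Q* = 137; post-tax Q = 113; per-unit burden on buyers = $4.
Market B: pre-tax P* = $77, Q* = 143; post-tax Q = 119; per-unit burden on buyers = $24.
Difference: $4 vs $24 → market B is larger by $20.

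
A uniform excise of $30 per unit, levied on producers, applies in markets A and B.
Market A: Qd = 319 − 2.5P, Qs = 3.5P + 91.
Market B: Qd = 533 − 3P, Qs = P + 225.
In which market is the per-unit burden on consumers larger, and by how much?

Market A: pre-tax P* = $38, Q* = 224; post-tax Q = 180.25; per-unit burden on consumers = $17.5.
Market B: pre-tax P* = $77, Q* = 302; post-tax Q = 279.5; per-unit burden on consumers = $7.5.
Difference: $17.5 vs $7.5 → market A is larger by $10.

Market A, by $10.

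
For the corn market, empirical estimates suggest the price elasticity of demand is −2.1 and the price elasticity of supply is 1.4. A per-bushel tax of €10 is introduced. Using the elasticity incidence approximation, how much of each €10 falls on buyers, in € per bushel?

Buyers bear ≈ €4 per bushel.

Incidence ratio: buyers' share ≈ εs / (εs + |εd|) = 1.4 / (1.4 + 2.1) = 0.4.
So buyers bear ≈ 0.4 × €10 = €4; producers bear €6.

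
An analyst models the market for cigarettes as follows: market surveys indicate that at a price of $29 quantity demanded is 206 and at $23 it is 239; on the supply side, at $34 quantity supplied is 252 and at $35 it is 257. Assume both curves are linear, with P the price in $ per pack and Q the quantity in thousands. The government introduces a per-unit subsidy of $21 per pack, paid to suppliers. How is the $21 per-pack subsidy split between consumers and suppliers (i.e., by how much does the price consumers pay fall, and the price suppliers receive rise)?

Consumers gain $10 per pack; suppliers gain $11 per pack.

Demand slope: (239 − 206)/(23 − 29) = -5.5, so Qd = 365.5 − 5.5P.
Supply slope: (257 − 252)/(35 − 34) = 5, so Qs = 5P + 82.
Without the subsidy, 365.5 − 5.5P = 5P + 82 gives 10.5P = 283.5, so P* = $27 and Q* = 217.
With a per-unit subsidy paid to suppliers, each receives P + 21 per unit sold, so supply becomes Qs = 5(P + 21) + 82.
New equilibrium: consumers pay $17, suppliers receive $38, Q = 272. (Wedge: Pb − Ps = −21.)
Gain to consumers: $10; to suppliers: $11. (They sum to $21.)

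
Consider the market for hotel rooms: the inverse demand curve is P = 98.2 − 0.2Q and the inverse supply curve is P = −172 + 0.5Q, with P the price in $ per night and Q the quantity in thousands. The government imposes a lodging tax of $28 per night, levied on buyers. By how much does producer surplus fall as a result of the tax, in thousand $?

Rewrite in direct form: Qd = 491 − 5P and Qs = 2P + 344.
Without the tax, 491 − 5P = 2P + 344 gives 7P = 147, so P* = $21 and Q* = 386.
With the tax collected from buyers, demand (in seller-price terms) shifts: Qd = 491 − 5(P + 28).
New equilibrium: buyers pay $29, suppliers receive $1, Q = 346. (Wedge: Pb − Ps = 28.)
ΔPS is the trapezoid between Q = 346 and Q = 386 of height $20: ½ · (386 + 346) · 20 = $7320.

Producer surplus falls by $7320 thousand.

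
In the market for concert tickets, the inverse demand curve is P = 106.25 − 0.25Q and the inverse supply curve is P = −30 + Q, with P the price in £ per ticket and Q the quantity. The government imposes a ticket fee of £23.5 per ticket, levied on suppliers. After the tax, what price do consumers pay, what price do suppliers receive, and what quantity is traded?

Consumers pay £83.7; suppliers receive £60.2; quantity = 90.2.

Rewrite in direct form: Qd = 425 − 4P and Qs = P + 30.
Without the tax, 425 − 4P = P + 30 gives 5P = 395, so P* = £79 and Q* = 109.
With the tax collected from suppliers, supply shifts: Qs = (P − 23.5) + 30.
Solving gives Q = 90.2 with consumers paying £83.7 and suppliers receiving £60.2 (the £23.5 wedge).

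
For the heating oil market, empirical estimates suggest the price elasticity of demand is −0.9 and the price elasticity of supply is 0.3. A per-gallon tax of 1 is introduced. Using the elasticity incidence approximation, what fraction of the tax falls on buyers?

Incidence ratio: buyers' share ≈ εs / (εs + |εd|) = 0.3 / (0.3 + 0.9) = 0.25.
Supply is the less elastic side, so buyers bear the smaller share.

Buyers' share ≈ 0.25.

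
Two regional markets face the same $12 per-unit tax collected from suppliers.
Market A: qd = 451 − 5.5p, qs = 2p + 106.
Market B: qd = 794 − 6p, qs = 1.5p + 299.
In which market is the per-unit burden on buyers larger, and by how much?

Market A: pre-tax p* = $46, q* = 198; post-tax q = 180.4; per-unit burden on buyers = $3.2.
Market B: pre-tax p* = $66, q* = 398; post-tax q = 383.6; per-unit burden on buyers = $2.4.
Difference: $3.2 vs $2.4 → market A is larger by $0.8.

Market A, by $0.8.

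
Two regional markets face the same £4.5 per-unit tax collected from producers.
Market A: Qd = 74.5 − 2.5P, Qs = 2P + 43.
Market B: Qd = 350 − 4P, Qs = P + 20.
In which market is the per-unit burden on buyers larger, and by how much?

Market A: pre-tax P* = £7, Q* = 57; post-tax Q = 52; per-unit burden on buyers = £2.
Market B: pre-tax P* = £66, Q* = 86; post-tax Q = 82.4; per-unit burden on buyers = £0.9.
Difference: £2 vs £0.9 → market A is larger by £1.1.

Market A, by £1.1.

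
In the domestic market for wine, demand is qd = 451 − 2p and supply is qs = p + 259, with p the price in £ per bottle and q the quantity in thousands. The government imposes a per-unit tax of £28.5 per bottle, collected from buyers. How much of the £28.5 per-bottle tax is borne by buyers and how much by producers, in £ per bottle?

Before the tax: set 451 − 2p = p + 259 → p* = £64, q* = 323.
With the tax collected from buyers, demand (in seller-price terms) shifts: qd = 451 − 2(p + 28.5).
Solving gives q = 304 with buyers paying £73.5 and producers receiving £45 (the £28.5 wedge).
Burden on buyers: £9.5; on producers: £19. (They sum to £28.5.)
The less price-elastic side of the market bears the larger share of a per-unit tax.

Buyers bear £9.5 per bottle; producers bear £19 per bottle.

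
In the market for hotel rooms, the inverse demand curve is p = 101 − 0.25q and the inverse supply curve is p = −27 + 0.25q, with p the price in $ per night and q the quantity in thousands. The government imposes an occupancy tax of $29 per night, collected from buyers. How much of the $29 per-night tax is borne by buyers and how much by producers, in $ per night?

Inverting to q(p) form: qd = 404 − 4p; qs = 4p + 108.
Before the tax: set 404 − 4p = 4p + 108 → p* = $37, q* = 256.
With the tax collected from buyers, demand (in seller-price terms) shifts: qd = 404 − 4(p + 29).
New equilibrium: buyers pay $51.5, producers receive $22.5, q = 198. (Wedge: pb − ps = 29.)
Burden on buyers: $14.5; on producers: $14.5. (They sum to $29.)

Buyers bear $14.5 per night; producers bear $14.5 per night.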